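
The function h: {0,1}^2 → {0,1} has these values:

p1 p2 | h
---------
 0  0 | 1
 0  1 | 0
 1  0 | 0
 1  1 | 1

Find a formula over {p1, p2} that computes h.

The output is 1 exactly when an even number of inputs are 1 — the complement of 2-way XOR.

h(p1, p2) = (p1 ⊕ p2)'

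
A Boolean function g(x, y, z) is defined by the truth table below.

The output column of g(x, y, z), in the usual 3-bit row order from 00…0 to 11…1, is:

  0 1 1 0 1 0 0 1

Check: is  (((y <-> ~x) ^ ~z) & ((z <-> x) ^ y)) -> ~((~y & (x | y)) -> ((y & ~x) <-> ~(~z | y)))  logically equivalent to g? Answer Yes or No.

Evaluate (((y <-> ~x) ^ ~z) & ((z <-> x) ^ y)) -> ~((~y & (x | y)) -> ((y & ~x) <-> ~(~z | y))) on each row and compare to g:
  x=0, y=0, z=0: formula gives 0, g = 0 ✓
  x=0, y=0, z=1: formula gives 1, g = 1 ✓
  x=0, y=1, z=0: formula gives 1, g = 1 ✓
  x=0, y=1, z=1: formula gives 0, g = 0 ✓
  x=1, y=0, z=0: formula gives 1, g = 1 ✓
  x=1, y=0, z=1: formula gives 1, but g = 0 ✗
Row (1,0,1) is a counterexample, so the formula is not equivalent to g.

No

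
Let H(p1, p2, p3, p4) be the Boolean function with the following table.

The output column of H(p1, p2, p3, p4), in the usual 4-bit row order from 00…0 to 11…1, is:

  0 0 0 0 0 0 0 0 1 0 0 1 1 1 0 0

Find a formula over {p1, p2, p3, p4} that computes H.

H(p1, p2, p3, p4) = (((((p1 · p2') · p3') · p4') + (((p1 · p2') · p3) · p4)) + (((p1 · p2) · p3') · p4')) + (((p1 · p2) · p3') · p4)

H=1 on 4 inputs: (1,0,0,0), (1,0,1,1), (1,1,0,0), (1,1,0,1). Reading each as a conjunction of literals (p1·¬p2·¬p3·¬p4, p1·¬p2·p3·p4, p1·p2·¬p3·¬p4, p1·p2·¬p3·p4) and taking the OR gives the canonical DNF.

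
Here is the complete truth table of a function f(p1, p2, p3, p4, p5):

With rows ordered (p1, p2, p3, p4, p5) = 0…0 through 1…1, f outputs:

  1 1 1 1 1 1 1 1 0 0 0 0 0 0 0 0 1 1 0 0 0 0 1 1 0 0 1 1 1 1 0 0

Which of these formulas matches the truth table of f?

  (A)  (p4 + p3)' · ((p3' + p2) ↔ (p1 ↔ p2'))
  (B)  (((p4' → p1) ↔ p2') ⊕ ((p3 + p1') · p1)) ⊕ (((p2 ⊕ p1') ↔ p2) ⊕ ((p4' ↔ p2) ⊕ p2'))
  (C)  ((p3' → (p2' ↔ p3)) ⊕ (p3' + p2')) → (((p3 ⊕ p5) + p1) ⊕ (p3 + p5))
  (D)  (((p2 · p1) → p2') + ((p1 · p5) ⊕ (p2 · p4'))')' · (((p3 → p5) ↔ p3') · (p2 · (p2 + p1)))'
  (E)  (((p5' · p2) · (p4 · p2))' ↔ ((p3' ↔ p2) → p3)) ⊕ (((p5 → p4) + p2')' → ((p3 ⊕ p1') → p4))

(A): at (0,0,0,0,0) it gives 0, but f = 1 — eliminated.
(C): at (0,0,0,0,0) it gives 0, but f = 1 — eliminated.
(D): at (0,0,0,0,0) it gives 0, but f = 1 — eliminated.
(E): at (0,0,0,0,0) it gives 0, but f = 1 — eliminated.
Only (B) survives; checking it on all 32 rows confirms it matches f.

B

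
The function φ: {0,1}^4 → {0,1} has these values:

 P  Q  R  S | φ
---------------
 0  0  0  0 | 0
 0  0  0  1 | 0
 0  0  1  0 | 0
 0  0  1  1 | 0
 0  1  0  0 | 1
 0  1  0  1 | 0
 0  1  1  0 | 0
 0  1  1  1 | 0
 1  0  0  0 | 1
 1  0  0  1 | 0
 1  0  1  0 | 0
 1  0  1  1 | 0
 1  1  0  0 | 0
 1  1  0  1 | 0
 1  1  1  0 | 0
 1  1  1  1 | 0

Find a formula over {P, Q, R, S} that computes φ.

φ=1 on 2 inputs: (0,1,0,0), (1,0,0,0). Reading each as a conjunction of literals (¬P·Q·¬R·¬S, P·¬Q·¬R·¬S) and taking the OR gives the canonical DNF.

φ(P, Q, R, S) = (((NOT P AND Q) AND NOT R) AND NOT S) OR (((P AND NOT Q) AND NOT R) AND NOT S)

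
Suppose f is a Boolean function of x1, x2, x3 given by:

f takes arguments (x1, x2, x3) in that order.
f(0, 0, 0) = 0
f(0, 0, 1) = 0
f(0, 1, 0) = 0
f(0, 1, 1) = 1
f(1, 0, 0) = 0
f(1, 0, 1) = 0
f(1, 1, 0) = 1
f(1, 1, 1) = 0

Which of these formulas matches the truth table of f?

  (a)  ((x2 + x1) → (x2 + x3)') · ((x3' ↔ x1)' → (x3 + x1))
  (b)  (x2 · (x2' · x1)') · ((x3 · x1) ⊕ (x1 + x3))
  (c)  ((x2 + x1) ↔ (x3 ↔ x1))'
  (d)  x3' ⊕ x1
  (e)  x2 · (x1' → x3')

b

(a): at (0,0,1) it gives 1, but f = 0 — eliminated.
(c): at (0,0,0) it gives 1, but f = 0 — eliminated.
(d): at (0,0,0) it gives 1, but f = 0 — eliminated.
(e): at (0,1,0) it gives 1, but f = 0 — eliminated.
Only (b) survives; checking it on all 8 rows confirms it matches f.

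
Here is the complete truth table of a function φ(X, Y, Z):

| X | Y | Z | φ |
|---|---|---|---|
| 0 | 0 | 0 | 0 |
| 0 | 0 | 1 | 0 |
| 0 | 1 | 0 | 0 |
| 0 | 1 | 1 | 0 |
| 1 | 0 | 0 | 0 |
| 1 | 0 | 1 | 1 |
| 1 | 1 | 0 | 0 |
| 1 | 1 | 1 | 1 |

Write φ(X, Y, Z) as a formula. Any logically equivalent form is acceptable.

φ(X, Y, Z) = ((X ∧ ¬Y) ∧ Z) ∨ ((X ∧ Y) ∧ Z)

φ=1 on 2 inputs: (1,0,1), (1,1,1). Reading each as a conjunction of literals (X·¬Y·Z, X·Y·Z) and taking the OR gives the canonical DNF.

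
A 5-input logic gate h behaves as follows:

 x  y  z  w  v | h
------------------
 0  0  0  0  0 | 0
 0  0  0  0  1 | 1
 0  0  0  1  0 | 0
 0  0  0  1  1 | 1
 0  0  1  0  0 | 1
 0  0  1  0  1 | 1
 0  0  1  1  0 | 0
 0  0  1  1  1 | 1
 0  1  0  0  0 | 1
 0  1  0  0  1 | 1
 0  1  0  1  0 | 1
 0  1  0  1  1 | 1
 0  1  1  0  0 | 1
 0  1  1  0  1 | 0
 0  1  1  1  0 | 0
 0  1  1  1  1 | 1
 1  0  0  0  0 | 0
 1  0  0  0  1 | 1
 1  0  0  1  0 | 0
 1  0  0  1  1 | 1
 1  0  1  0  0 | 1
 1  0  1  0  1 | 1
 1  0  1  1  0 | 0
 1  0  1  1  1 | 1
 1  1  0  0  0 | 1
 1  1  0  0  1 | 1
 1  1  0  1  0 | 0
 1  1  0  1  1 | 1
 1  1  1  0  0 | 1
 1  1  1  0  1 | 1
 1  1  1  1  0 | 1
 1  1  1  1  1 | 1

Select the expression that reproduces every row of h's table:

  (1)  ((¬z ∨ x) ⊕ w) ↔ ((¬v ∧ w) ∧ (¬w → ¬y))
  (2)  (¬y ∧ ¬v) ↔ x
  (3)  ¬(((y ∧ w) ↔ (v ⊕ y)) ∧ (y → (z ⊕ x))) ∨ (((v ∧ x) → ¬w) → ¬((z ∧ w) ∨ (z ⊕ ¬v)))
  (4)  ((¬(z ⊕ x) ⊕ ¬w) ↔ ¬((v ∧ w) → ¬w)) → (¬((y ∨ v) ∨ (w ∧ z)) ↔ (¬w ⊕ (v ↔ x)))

3

(1): at (0,0,0,0,1) it gives 0, but h = 1 — eliminated.
(2): at (0,0,1,0,0) it gives 0, but h = 1 — eliminated.
(4): at (0,0,0,0,1) it gives 0, but h = 1 — eliminated.
Only (3) survives; checking it on all 32 rows confirms it matches h.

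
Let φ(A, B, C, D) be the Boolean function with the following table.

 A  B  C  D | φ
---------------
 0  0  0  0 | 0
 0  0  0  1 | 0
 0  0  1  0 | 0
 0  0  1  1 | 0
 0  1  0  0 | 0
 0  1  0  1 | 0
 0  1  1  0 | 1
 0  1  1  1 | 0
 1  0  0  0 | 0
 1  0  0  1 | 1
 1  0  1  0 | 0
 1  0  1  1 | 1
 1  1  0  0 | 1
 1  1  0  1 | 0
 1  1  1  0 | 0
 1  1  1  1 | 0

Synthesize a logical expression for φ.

φ(A, B, C, D) = (((((A' · B) · C) · D') + (((A · B') · C') · D)) + (((A · B') · C) · D)) + (((A · B) · C') · D')

φ=1 on 4 inputs: (0,1,1,0), (1,0,0,1), (1,0,1,1), (1,1,0,0). Reading each as a conjunction of literals (¬A·B·C·¬D, A·¬B·¬C·D, A·¬B·C·D, A·B·¬C·¬D) and taking the OR gives the canonical DNF.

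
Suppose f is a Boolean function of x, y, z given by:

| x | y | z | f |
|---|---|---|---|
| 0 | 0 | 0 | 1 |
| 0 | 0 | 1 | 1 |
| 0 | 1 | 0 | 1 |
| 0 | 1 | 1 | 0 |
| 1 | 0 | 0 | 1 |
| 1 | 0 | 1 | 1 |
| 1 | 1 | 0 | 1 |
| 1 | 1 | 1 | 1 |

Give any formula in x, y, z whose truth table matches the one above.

f is 0 on exactly one input, (0,1,1), whose minterm is ¬x·y·z. So f is the negation of that single conjunction.

f(x, y, z) = ((x' · y) · z)'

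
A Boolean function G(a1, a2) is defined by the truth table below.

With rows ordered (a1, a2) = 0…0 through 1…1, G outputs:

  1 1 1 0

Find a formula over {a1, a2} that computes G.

The output is 0 only when every input is 1 — NAND of all inputs.

G(a1, a2) = NOT (a1 AND a2)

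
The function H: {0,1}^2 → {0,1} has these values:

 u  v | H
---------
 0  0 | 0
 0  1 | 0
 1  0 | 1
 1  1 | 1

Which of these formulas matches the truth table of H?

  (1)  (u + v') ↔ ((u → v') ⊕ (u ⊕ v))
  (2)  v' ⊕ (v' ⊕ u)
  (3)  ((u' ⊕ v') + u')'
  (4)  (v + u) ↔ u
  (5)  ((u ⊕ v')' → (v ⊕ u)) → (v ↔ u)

(1): at (0,0) it gives 1, but H = 0 — eliminated.
(3): at (1,0) it gives 0, but H = 1 — eliminated.
(4): at (0,0) it gives 1, but H = 0 — eliminated.
(5): at (0,0) it gives 1, but H = 0 — eliminated.
Only (2) survives; checking it on all 4 rows confirms it matches H.

2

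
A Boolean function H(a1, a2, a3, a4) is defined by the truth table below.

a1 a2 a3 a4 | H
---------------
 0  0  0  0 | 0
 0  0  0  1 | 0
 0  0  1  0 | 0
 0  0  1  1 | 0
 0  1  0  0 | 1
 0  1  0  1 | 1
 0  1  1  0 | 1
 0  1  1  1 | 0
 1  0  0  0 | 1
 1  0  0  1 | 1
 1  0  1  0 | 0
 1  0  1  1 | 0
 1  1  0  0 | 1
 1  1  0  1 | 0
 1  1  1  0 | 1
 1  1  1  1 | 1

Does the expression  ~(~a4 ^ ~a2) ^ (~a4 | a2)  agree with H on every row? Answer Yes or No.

No

Test each input against both H and the formula:
  a1=0, a2=0, a3=0, a4=0: formula gives 0, H = 0 ✓
  a1=0, a2=0, a3=0, a4=1: formula gives 0, H = 0 ✓
  a1=0, a2=0, a3=1, a4=0: formula gives 0, H = 0 ✓
  a1=0, a2=0, a3=1, a4=1: formula gives 0, H = 0 ✓
  …
  a1=0, a2=1, a3=0, a4=1: formula gives 0, but H = 1 ✗
Row (0,1,0,1) is a counterexample, so the formula is not equivalent to H.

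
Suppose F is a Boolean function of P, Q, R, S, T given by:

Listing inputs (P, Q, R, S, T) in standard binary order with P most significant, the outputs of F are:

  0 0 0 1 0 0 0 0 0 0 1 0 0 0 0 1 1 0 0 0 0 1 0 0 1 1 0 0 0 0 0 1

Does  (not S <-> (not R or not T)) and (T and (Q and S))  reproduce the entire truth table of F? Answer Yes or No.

Test each input against both F and the formula:
  P=0, Q=0, R=0, S=0, T=0: formula gives 0, F = 0 ✓
  P=0, Q=0, R=0, S=0, T=1: formula gives 0, F = 0 ✓
  P=0, Q=0, R=0, S=1, T=0: formula gives 0, F = 0 ✓
  P=0, Q=0, R=0, S=1, T=1: formula gives 0, but F = 1 ✗
A single disagreement suffices: at (0,0,0,1,1) they differ, so the formula does not compute F.

No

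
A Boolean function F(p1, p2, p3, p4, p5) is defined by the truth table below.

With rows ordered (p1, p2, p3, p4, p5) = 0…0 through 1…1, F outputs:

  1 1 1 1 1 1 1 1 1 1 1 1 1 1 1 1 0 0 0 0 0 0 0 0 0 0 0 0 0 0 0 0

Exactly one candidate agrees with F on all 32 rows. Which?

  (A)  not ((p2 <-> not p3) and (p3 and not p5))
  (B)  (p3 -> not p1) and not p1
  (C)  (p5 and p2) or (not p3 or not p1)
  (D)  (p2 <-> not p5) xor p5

(A) fails at (0,0,1,0,0): the formula yields 0, F is 1.
(C) fails at (1,0,0,0,0): the formula yields 1, F is 0.
(D) fails at (0,0,0,0,0): the formula yields 0, F is 1.
(B) is the remaining candidate, and it agrees with F on all 32 inputs.

B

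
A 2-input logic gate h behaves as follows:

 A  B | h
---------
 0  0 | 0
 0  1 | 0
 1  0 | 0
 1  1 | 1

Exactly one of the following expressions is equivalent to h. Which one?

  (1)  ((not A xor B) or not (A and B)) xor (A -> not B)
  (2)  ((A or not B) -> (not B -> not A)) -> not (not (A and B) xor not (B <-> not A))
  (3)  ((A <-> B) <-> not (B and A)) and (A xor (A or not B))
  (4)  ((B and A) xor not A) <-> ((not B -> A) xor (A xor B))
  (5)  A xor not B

(2) disagrees with h on (0,0) (formula → 1, table → 0); rule it out.
(3) disagrees with h on (0,0) (formula → 1, table → 0); rule it out.
(4) disagrees with h on (1,0) (formula → 1, table → 0); rule it out.
(5) disagrees with h on (0,0) (formula → 1, table → 0); rule it out.
Only (1) survives; checking it on all 4 rows confirms it matches h.

1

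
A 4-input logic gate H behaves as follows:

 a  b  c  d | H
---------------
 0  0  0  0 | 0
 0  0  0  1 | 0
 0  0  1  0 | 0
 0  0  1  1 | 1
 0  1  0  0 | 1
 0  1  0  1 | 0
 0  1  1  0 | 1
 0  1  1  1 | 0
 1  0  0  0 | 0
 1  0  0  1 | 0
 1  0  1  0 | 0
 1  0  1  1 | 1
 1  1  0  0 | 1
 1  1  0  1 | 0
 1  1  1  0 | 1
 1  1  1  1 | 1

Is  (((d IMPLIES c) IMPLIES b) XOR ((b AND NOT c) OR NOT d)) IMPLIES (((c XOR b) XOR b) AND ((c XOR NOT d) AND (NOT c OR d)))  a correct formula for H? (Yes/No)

Evaluate (((d IMPLIES c) IMPLIES b) XOR ((b AND NOT c) OR NOT d)) IMPLIES (((c XOR b) XOR b) AND ((c XOR NOT d) AND (NOT c OR d))) on each row and compare to H:
  a=0, b=0, c=0, d=0: formula gives 0, H = 0 ✓
  a=0, b=0, c=0, d=1: formula gives 0, H = 0 ✓
  a=0, b=0, c=1, d=0: formula gives 0, H = 0 ✓
  a=0, b=0, c=1, d=1: formula gives 1, H = 1 ✓
  …
  a=0, b=1, c=0, d=1: formula gives 1, but H = 0 ✗
Row (0,1,0,1) is a counterexample, so the formula is not equivalent to H.

No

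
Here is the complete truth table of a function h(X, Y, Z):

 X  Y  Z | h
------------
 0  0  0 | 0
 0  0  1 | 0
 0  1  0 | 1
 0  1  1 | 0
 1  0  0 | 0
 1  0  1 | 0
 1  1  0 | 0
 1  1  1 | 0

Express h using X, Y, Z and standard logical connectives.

Only row (0,1,0) gives 1. That row's minterm ¬X·Y·¬Z is h directly.

h(X, Y, Z) = (X' · Y) · Z'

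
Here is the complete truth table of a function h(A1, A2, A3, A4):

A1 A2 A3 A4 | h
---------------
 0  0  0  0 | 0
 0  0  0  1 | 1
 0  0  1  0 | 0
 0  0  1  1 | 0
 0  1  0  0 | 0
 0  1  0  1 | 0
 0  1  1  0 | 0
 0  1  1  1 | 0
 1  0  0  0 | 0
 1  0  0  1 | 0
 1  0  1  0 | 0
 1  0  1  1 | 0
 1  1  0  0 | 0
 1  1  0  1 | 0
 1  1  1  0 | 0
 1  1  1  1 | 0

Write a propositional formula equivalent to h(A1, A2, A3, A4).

h(A1, A2, A3, A4) = ((not A1 and not A2) and not A3) and A4

Only row (0,0,0,1) gives 1. That row's minterm ¬A1·¬A2·¬A3·A4 is h directly.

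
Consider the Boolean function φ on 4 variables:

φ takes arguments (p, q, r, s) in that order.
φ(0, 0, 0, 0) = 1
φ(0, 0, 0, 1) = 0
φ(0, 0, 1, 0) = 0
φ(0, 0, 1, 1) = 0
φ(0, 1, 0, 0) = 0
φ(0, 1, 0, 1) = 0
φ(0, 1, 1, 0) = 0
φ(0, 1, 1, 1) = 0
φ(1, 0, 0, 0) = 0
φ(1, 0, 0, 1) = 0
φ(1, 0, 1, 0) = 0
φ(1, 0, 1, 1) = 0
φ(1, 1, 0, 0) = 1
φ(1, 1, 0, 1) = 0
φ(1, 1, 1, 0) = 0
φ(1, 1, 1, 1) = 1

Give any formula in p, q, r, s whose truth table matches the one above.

φ=1 on 3 inputs: (0,0,0,0), (1,1,0,0), (1,1,1,1). Reading each as a conjunction of literals (¬p·¬q·¬r·¬s, p·q·¬r·¬s, p·q·r·s) and taking the OR gives the canonical DNF.

φ(p, q, r, s) = ((((not p and not q) and not r) and not s) or (((p and q) and not r) and not s)) or (((p and q) and r) and s)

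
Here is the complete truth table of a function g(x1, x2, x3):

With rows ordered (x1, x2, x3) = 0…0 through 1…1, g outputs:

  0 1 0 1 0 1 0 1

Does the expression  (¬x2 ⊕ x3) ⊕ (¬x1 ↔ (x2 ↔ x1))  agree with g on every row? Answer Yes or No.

Yes

Check the formula against g row by row:
  x1=0, x2=0, x3=0: formula gives 0, g = 0 ✓
  x1=0, x2=0, x3=1: formula gives 1, g = 1 ✓
  x1=0, x2=1, x3=0: formula gives 0, g = 0 ✓
  x1=0, x2=1, x3=1: formula gives 1, g = 1 ✓
  x1=1, x2=0, x3=0: formula gives 0, g = 0 ✓
  …and likewise for the remaining 3 rows.
No disagreement on any input; they are logically equivalent.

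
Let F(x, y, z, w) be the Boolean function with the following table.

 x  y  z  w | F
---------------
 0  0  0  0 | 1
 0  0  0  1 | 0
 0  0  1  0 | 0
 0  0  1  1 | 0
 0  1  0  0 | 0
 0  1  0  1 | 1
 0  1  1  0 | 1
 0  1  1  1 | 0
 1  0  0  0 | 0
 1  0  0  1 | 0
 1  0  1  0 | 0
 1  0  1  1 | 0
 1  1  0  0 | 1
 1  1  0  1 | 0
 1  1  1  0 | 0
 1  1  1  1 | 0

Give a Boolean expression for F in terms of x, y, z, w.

Collect the rows where F=1 — (0,0,0,0), (0,1,0,1), (0,1,1,0), (1,1,0,0) — and write one minterm per row: ¬x·¬y·¬z·¬w, ¬x·y·¬z·w, ¬x·y·z·¬w, x·y·¬z·¬w. Their union (logical OR) reproduces the table exactly.

F(x, y, z, w) = (((((¬x ∧ ¬y) ∧ ¬z) ∧ ¬w) ∨ (((¬x ∧ y) ∧ ¬z) ∧ w)) ∨ (((¬x ∧ y) ∧ z) ∧ ¬w)) ∨ (((x ∧ y) ∧ ¬z) ∧ ¬w)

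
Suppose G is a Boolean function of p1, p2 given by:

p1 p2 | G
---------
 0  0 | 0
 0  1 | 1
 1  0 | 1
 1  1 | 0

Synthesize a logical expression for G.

The output is 1 exactly when an odd number of inputs are 1 — the 2-way XOR (parity).

G(p1, p2) = p1 xor p2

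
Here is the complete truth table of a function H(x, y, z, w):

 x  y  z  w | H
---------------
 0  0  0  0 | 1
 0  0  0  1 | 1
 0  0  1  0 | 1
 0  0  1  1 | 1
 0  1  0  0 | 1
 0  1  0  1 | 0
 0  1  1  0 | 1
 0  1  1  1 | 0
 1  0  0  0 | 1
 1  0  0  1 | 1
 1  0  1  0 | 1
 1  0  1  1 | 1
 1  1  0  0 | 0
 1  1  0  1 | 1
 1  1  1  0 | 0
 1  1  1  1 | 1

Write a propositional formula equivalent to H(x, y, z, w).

H is 0 on only 4 rows — (0,1,0,1), (0,1,1,1), (1,1,0,0), (1,1,1,0). Writing each as a minterm (¬x·y·¬z·w, ¬x·y·z·w, x·y·¬z·¬w, x·y·z·¬w) and OR-ing them characterizes exactly where H=0, so H is the negation of that disjunction.

H(x, y, z, w) = ((((((x' · y) · z') · w) + (((x' · y) · z) · w)) + (((x · y) · z') · w')) + (((x · y) · z) · w'))'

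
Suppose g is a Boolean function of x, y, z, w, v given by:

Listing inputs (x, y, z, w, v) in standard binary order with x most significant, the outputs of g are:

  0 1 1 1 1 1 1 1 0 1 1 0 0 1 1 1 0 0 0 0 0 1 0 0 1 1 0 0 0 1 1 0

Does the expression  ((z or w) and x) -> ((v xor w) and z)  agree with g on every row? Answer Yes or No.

Test each input against both g and the formula:
  x=0, y=0, z=0, w=0, v=0: formula gives 1, but g = 0 ✗
A single disagreement suffices: at (0,0,0,0,0) they differ, so the formula does not compute g.

No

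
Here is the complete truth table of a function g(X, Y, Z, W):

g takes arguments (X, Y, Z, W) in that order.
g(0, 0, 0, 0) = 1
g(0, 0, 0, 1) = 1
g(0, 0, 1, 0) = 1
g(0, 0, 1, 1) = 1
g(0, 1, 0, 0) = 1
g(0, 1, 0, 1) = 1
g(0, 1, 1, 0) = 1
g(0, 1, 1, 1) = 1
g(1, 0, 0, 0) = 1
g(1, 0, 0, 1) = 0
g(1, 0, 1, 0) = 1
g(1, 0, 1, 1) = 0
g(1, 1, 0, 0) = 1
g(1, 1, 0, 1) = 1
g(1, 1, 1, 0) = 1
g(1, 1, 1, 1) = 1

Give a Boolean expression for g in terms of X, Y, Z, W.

There are just 2 zero rows: (1,0,0,1), (1,0,1,1). Their minterms are X·¬Y·¬Z·W, X·¬Y·Z·W; the OR of those covers precisely the 0-outputs, and negating it yields g.

g(X, Y, Z, W) = not ((((X and not Y) and not Z) and W) or (((X and not Y) and Z) and W))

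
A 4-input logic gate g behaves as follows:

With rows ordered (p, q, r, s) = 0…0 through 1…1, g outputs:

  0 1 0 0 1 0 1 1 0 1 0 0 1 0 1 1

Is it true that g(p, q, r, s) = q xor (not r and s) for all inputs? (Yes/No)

Yes

Evaluate q xor (not r and s) on each row and compare to g:
  p=0, q=0, r=0, s=0: formula gives 0, g = 0 ✓
  p=0, q=0, r=0, s=1: formula gives 1, g = 1 ✓
  p=0, q=0, r=1, s=0: formula gives 0, g = 0 ✓
  p=0, q=0, r=1, s=1: formula gives 0, g = 0 ✓
  …and likewise for the remaining 12 rows.
All 16 rows match — the expression computes g exactly.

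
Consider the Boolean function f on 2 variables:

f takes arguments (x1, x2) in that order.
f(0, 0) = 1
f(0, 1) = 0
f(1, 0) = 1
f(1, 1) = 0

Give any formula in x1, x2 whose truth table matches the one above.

The output is the negation of x2.

f(x1, x2) = ~x2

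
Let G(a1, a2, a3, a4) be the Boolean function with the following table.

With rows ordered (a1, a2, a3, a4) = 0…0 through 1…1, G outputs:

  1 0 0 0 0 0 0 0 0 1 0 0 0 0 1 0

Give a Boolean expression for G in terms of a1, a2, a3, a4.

Collect the rows where G=1 — (0,0,0,0), (1,0,0,1), (1,1,1,0) — and write one minterm per row: ¬a1·¬a2·¬a3·¬a4, a1·¬a2·¬a3·a4, a1·a2·a3·¬a4. Their union (logical OR) reproduces the table exactly.

G(a1, a2, a3, a4) = ((((~a1 & ~a2) & ~a3) & ~a4) | (((a1 & ~a2) & ~a3) & a4)) | (((a1 & a2) & a3) & ~a4)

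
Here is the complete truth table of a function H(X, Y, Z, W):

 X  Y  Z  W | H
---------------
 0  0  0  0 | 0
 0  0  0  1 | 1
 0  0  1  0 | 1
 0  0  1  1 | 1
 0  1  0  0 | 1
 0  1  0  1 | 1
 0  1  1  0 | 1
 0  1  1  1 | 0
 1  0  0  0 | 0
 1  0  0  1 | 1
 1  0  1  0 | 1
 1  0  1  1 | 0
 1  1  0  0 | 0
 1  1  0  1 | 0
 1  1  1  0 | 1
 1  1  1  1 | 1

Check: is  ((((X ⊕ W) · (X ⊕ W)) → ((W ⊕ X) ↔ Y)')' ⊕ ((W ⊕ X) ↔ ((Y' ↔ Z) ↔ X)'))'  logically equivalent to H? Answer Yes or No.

Evaluate ((((X ⊕ W) · (X ⊕ W)) → ((W ⊕ X) ↔ Y)')' ⊕ ((W ⊕ X) ↔ ((Y' ↔ Z) ↔ X)'))' on each row and compare to H:
  X=0, Y=0, Z=0, W=0: formula gives 0, H = 0 ✓
  X=0, Y=0, Z=0, W=1: formula gives 1, H = 1 ✓
  X=0, Y=0, Z=1, W=0: formula gives 1, H = 1 ✓
  X=0, Y=0, Z=1, W=1: formula gives 0, but H = 1 ✗
A single disagreement suffices: at (0,0,1,1) they differ, so the formula does not compute H.

No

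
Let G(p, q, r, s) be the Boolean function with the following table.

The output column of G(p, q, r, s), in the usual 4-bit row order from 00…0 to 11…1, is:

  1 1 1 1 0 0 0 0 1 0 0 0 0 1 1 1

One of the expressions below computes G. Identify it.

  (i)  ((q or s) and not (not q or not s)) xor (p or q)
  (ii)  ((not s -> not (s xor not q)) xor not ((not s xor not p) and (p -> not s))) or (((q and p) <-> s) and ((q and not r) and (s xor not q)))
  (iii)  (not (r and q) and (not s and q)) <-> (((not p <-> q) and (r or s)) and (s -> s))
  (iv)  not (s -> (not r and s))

iii

(i) disagrees with G on (0,0,0,0) (formula → 0, table → 1); rule it out.
(ii) disagrees with G on (0,1,0,1) (formula → 1, table → 0); rule it out.
(iv) disagrees with G on (0,0,0,0) (formula → 0, table → 1); rule it out.
Only (iii) survives; checking it on all 16 rows confirms it matches G.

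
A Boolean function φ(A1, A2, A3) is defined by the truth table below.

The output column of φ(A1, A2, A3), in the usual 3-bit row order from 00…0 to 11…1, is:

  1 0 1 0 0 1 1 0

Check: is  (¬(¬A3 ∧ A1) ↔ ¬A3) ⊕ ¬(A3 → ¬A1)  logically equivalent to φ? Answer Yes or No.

No

Check the formula against φ row by row:
  A1=0, A2=0, A3=0: formula gives 1, φ = 1 ✓
  A1=0, A2=0, A3=1: formula gives 0, φ = 0 ✓
  A1=0, A2=1, A3=0: formula gives 1, φ = 1 ✓
  A1=0, A2=1, A3=1: formula gives 0, φ = 0 ✓
  A1=1, A2=0, A3=0: formula gives 0, φ = 0 ✓
  …
  A1=1, A2=1, A3=0: formula gives 0, but φ = 1 ✗
Since they disagree at (1,1,0), the expression is not a correct formula for φ.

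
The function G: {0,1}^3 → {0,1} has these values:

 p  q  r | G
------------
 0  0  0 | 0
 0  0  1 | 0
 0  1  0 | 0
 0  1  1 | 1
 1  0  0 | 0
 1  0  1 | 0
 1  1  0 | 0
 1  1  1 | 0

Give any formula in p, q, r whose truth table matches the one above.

Only row (0,1,1) gives 1. That row's minterm ¬p·q·r is G directly.

G(p, q, r) = (¬p ∧ q) ∧ r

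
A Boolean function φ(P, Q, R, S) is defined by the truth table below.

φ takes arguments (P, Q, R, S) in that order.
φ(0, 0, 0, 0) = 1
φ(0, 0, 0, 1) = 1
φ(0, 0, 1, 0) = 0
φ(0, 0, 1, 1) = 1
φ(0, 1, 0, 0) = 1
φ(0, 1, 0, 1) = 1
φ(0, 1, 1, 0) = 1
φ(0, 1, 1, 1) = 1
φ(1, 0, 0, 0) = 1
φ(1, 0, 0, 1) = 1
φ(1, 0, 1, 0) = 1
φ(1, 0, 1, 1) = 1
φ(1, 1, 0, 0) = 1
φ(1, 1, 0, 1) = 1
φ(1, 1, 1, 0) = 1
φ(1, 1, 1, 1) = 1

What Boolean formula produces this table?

φ(P, Q, R, S) = not (((not P and not Q) and R) and not S)

Only row (0,0,1,0) gives 0. So φ is 1 everywhere except there — the complement of the minterm ¬P·¬Q·R·¬S.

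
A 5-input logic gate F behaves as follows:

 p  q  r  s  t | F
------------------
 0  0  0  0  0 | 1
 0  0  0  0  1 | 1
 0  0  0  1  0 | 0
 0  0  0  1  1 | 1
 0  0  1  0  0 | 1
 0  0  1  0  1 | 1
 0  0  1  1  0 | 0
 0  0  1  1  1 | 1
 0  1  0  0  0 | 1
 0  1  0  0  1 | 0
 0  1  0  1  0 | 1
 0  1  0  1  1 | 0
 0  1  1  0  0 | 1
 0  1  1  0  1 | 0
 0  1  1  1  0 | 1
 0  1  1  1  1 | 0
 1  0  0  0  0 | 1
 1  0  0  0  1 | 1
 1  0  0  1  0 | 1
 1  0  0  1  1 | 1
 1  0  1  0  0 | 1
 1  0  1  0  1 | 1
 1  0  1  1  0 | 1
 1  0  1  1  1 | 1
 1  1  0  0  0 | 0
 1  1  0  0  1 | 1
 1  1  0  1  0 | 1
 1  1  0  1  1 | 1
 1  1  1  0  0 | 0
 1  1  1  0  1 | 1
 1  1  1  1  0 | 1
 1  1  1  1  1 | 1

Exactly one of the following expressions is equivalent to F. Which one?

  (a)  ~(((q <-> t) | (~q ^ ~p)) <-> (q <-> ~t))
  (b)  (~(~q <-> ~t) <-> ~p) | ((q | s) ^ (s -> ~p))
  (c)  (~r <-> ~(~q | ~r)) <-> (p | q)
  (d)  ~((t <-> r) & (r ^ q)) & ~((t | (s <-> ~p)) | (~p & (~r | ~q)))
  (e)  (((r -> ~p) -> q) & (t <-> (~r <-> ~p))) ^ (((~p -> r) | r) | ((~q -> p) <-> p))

b

(a): at (0,0,0,1,0) it gives 1, but F = 0 — eliminated.
(c): at (0,0,0,1,0) it gives 1, but F = 0 — eliminated.
(d): at (0,0,0,0,0) it gives 0, but F = 1 — eliminated.
(e): at (0,0,0,1,0) it gives 1, but F = 0 — eliminated.
(b) is the remaining candidate, and it agrees with F on all 32 inputs.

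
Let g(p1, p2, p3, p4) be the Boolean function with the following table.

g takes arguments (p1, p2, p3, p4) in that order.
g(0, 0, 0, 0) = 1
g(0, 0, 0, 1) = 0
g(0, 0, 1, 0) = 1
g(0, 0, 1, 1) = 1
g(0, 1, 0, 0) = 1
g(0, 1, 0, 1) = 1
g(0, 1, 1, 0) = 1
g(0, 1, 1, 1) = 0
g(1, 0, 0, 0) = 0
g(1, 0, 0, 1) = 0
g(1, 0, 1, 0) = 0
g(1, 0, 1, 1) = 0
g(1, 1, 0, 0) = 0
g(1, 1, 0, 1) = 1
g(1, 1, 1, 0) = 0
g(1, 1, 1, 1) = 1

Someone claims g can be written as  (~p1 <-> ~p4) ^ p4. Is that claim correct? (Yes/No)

Check the formula against g row by row:
  p1=0, p2=0, p3=0, p4=0: formula gives 1, g = 1 ✓
  p1=0, p2=0, p3=0, p4=1: formula gives 1, but g = 0 ✗
A single disagreement suffices: at (0,0,0,1) they differ, so the formula does not compute g.

No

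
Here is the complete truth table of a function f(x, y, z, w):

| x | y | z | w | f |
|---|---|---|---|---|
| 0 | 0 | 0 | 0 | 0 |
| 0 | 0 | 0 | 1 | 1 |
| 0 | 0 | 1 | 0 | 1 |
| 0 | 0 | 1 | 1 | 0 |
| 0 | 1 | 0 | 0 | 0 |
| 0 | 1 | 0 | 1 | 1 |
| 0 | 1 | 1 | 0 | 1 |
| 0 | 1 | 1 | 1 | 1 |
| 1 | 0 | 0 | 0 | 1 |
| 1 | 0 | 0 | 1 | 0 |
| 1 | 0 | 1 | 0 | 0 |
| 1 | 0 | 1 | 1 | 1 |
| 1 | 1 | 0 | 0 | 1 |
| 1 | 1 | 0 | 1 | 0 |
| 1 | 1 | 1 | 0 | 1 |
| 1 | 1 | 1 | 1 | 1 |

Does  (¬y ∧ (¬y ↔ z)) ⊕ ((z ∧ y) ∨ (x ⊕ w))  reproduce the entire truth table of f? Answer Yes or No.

Yes

Test each input against both f and the formula:
  x=0, y=0, z=0, w=0: formula gives 0, f = 0 ✓
  x=0, y=0, z=0, w=1: formula gives 1, f = 1 ✓
  x=0, y=0, z=1, w=0: formula gives 1, f = 1 ✓
  x=0, y=0, z=1, w=1: formula gives 0, f = 0 ✓
  … (the remaining 12 rows also agree.)
No disagreement on any input; they are logically equivalent.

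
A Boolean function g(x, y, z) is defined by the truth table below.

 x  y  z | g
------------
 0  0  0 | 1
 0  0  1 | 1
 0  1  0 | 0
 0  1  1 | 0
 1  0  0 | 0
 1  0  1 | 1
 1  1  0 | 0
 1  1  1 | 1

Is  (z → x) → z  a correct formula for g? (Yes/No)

No

Check the formula against g row by row:
  x=0, y=0, z=0: formula gives 0, but g = 1 ✗
Since they disagree at (0,0,0), the expression is not a correct formula for g.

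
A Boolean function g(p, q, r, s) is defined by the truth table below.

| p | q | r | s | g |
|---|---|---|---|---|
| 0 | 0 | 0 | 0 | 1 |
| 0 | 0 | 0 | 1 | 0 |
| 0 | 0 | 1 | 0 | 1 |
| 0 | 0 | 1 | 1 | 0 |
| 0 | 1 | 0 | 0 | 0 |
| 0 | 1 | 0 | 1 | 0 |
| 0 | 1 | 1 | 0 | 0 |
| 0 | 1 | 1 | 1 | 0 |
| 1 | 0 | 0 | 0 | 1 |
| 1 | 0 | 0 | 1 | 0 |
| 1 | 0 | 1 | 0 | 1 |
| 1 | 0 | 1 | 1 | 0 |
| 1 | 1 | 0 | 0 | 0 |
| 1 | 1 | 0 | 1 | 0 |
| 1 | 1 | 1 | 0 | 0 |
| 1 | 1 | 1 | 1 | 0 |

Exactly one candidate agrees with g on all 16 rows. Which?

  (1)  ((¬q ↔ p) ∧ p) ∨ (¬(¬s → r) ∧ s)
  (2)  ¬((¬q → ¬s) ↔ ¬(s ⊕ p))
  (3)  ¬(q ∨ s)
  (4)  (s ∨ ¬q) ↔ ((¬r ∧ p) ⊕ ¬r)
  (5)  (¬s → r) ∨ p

3

(1) disagrees with g on (0,0,0,0) (formula → 0, table → 1); rule it out.
(2) disagrees with g on (0,0,0,0) (formula → 0, table → 1); rule it out.
(4) disagrees with g on (0,0,0,1) (formula → 1, table → 0); rule it out.
(5) disagrees with g on (0,0,0,0) (formula → 0, table → 1); rule it out.
That leaves (3). Evaluating it on every row reproduces the table of g exactly.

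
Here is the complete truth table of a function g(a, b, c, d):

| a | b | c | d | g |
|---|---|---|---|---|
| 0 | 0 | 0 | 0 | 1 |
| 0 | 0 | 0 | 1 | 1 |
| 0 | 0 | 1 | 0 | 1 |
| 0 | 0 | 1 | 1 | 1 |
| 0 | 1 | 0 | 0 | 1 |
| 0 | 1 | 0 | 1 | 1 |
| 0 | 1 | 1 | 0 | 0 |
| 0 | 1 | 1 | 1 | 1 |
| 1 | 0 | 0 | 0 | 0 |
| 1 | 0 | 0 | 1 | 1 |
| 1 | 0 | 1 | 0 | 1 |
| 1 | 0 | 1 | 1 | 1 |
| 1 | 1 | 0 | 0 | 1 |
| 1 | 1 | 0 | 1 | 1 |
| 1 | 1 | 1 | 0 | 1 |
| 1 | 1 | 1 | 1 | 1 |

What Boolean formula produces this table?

g(a, b, c, d) = not ((((not a and b) and c) and not d) or (((a and not b) and not c) and not d))

There are just 2 zero rows: (0,1,1,0), (1,0,0,0). Their minterms are ¬a·b·c·¬d, a·¬b·¬c·¬d; the OR of those covers precisely the 0-outputs, and negating it yields g.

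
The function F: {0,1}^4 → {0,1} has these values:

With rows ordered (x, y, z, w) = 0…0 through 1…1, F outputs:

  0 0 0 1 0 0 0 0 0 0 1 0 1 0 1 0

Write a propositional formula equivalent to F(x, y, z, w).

Collect the rows where F=1 — (0,0,1,1), (1,0,1,0), (1,1,0,0), (1,1,1,0) — and write one minterm per row: ¬x·¬y·z·w, x·¬y·z·¬w, x·y·¬z·¬w, x·y·z·¬w. Their union (logical OR) reproduces the table exactly.

F(x, y, z, w) = (((((¬x ∧ ¬y) ∧ z) ∧ w) ∨ (((x ∧ ¬y) ∧ z) ∧ ¬w)) ∨ (((x ∧ y) ∧ ¬z) ∧ ¬w)) ∨ (((x ∧ y) ∧ z) ∧ ¬w)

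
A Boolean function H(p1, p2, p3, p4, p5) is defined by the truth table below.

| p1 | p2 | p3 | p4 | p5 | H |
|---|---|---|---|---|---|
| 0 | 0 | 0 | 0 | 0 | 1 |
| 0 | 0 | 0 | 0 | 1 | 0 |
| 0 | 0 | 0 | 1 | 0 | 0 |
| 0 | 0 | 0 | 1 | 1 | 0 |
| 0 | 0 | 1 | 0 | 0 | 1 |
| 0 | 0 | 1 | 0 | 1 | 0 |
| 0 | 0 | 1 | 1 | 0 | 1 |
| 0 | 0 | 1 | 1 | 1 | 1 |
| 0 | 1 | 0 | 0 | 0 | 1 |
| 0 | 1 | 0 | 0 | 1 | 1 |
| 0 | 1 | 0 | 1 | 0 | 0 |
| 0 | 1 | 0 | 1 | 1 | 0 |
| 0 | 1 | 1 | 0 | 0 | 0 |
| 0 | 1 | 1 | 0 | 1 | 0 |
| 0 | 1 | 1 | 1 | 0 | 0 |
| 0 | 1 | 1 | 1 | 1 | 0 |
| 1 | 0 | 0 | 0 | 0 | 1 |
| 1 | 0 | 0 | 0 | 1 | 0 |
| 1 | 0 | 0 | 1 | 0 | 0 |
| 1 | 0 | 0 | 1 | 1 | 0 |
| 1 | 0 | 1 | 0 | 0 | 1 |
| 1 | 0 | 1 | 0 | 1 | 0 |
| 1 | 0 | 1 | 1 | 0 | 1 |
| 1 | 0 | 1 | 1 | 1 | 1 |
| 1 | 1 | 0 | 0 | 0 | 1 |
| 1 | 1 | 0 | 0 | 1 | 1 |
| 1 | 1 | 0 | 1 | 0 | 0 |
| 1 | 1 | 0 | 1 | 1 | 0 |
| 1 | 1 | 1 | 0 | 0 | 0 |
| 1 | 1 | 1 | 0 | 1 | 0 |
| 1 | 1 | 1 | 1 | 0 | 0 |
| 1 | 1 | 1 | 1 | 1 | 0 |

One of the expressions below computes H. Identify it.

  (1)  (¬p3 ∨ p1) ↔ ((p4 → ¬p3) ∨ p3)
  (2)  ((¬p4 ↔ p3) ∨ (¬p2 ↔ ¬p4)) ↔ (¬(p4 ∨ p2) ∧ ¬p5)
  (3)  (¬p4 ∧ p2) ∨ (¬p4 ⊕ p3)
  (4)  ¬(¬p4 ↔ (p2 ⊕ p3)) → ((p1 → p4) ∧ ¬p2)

(1): at (0,0,0,0,1) it gives 1, but H = 0 — eliminated.
(3): at (0,0,0,0,1) it gives 1, but H = 0 — eliminated.
(4): at (0,0,0,0,1) it gives 1, but H = 0 — eliminated.
(2) is the remaining candidate, and it agrees with H on all 32 inputs.

2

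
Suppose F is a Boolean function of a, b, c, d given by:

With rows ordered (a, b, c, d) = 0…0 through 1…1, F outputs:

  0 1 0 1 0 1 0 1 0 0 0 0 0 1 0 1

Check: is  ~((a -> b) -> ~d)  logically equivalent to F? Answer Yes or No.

Yes

Evaluate ~((a -> b) -> ~d) on each row and compare to F:
  a=0, b=0, c=0, d=0: formula gives 0, F = 0 ✓
  a=0, b=0, c=0, d=1: formula gives 1, F = 1 ✓
  a=0, b=0, c=1, d=0: formula gives 0, F = 0 ✓
  a=0, b=0, c=1, d=1: formula gives 1, F = 1 ✓
  … (the remaining 12 rows also agree.)
No disagreement on any input; they are logically equivalent.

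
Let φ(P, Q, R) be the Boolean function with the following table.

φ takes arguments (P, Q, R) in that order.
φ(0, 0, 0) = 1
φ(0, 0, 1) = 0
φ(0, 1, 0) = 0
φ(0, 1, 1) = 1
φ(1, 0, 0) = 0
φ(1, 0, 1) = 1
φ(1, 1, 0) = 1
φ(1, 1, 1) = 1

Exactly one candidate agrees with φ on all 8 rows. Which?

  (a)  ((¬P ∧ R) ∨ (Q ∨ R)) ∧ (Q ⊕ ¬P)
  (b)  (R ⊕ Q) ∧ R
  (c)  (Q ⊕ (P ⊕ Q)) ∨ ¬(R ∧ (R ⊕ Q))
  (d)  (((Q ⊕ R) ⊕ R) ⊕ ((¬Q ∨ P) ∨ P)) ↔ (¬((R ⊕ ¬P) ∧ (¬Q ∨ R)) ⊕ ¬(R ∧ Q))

d

(a) fails at (0,0,0): the formula yields 0, φ is 1.
(b) fails at (0,0,0): the formula yields 0, φ is 1.
(c) fails at (0,1,0): the formula yields 1, φ is 0.
That leaves (d). Evaluating it on every row reproduces the table of φ exactly.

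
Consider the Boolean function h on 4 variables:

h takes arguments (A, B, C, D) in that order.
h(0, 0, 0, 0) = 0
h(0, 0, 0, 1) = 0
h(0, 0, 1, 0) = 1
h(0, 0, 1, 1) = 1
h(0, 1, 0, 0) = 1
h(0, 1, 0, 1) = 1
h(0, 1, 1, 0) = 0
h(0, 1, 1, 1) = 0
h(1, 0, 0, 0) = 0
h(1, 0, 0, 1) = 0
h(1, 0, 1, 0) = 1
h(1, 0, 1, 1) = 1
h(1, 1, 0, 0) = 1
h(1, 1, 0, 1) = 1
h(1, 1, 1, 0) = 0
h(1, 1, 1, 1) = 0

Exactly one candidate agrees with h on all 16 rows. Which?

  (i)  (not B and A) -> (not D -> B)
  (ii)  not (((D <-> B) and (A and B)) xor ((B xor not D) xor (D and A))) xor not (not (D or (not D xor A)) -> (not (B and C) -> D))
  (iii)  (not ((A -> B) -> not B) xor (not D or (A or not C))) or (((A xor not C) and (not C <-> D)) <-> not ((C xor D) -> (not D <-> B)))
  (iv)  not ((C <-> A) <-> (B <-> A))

iv

(i): at (0,0,0,0) it gives 1, but h = 0 — eliminated.
(ii): at (0,0,0,1) it gives 1, but h = 0 — eliminated.
(iii): at (0,0,0,0) it gives 1, but h = 0 — eliminated.
That leaves (iv). Evaluating it on every row reproduces the table of h exactly.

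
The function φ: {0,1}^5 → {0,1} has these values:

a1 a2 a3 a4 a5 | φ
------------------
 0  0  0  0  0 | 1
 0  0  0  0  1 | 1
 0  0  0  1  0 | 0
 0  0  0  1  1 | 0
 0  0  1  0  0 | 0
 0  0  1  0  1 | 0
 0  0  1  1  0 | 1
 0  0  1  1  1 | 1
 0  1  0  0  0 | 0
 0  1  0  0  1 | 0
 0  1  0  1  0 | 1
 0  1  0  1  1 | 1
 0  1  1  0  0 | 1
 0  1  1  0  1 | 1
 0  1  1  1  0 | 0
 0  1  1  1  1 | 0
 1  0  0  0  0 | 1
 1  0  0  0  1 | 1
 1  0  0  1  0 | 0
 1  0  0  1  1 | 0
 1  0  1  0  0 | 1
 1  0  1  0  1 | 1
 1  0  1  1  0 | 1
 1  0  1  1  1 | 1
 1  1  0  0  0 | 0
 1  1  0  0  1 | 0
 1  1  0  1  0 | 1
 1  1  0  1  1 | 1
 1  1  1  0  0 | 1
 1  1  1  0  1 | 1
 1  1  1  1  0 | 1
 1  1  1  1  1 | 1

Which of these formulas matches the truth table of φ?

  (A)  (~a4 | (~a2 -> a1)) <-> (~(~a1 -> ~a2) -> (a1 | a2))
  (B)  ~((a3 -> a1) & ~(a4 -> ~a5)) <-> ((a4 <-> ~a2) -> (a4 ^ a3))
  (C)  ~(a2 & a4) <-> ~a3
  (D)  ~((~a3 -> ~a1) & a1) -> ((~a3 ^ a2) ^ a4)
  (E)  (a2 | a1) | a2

D

(A) disagrees with φ on (0,0,1,0,0) (formula → 1, table → 0); rule it out.
(B) disagrees with φ on (0,0,0,1,0) (formula → 1, table → 0); rule it out.
(C) disagrees with φ on (0,0,0,1,0) (formula → 1, table → 0); rule it out.
(E) disagrees with φ on (0,0,0,0,0) (formula → 0, table → 1); rule it out.
(D) is the remaining candidate, and it agrees with φ on all 32 inputs.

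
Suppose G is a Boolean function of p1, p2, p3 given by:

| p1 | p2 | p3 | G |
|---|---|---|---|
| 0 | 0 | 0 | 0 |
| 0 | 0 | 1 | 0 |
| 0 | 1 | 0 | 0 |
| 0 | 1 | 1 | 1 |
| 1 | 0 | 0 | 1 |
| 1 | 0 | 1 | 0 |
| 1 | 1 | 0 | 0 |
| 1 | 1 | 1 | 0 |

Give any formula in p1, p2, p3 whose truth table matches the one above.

G(p1, p2, p3) = ((not p1 and p2) and p3) or ((p1 and not p2) and not p3)

G=1 on 2 inputs: (0,1,1), (1,0,0). Reading each as a conjunction of literals (¬p1·p2·p3, p1·¬p2·¬p3) and taking the OR gives the canonical DNF.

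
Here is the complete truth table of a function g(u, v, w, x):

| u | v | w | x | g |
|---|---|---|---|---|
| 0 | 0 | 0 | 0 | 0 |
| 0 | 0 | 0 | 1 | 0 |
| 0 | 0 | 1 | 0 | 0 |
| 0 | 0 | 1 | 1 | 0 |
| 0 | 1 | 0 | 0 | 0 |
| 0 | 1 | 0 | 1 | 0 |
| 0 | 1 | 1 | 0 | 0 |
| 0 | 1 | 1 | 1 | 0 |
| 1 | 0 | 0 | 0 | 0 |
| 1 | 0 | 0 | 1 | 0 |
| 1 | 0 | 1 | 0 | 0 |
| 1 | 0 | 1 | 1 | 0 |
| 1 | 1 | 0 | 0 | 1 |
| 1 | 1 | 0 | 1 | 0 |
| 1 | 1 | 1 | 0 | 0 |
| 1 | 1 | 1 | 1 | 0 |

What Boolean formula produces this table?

Only row (1,1,0,0) gives 1. That row's minterm u·v·¬w·¬x is g directly.

g(u, v, w, x) = ((u AND v) AND NOT w) AND NOT x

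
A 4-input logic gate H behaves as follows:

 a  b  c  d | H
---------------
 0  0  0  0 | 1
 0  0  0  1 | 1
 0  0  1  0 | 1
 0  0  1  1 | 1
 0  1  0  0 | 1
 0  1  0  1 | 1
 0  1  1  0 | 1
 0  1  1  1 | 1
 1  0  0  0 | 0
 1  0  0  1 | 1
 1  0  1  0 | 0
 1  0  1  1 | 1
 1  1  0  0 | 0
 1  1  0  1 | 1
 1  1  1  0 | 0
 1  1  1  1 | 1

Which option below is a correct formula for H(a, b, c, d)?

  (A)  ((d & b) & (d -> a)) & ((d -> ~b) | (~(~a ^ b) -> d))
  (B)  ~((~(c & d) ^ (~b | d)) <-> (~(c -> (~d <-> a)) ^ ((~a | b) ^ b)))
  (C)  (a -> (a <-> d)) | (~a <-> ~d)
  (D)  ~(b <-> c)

(A): at (0,0,0,0) it gives 0, but H = 1 — eliminated.
(B): at (0,0,1,0) it gives 0, but H = 1 — eliminated.
(D): at (0,0,0,0) it gives 0, but H = 1 — eliminated.
Only (C) survives; checking it on all 16 rows confirms it matches H.

C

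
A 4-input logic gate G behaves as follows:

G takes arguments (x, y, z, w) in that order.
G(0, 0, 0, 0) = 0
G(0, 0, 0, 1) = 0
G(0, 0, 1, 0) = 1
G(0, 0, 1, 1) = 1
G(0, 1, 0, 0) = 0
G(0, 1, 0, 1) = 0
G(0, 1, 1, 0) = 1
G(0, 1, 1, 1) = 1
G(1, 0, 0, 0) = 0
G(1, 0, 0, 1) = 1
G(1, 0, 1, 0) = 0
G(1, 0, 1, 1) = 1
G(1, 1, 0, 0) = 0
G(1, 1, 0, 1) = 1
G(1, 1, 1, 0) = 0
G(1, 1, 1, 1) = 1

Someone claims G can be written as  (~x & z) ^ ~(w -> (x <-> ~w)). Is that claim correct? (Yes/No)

Yes

Check the formula against G row by row:
  x=0, y=0, z=0, w=0: formula gives 0, G = 0 ✓
  x=0, y=0, z=0, w=1: formula gives 0, G = 0 ✓
  x=0, y=0, z=1, w=0: formula gives 1, G = 1 ✓
  x=0, y=0, z=1, w=1: formula gives 1, G = 1 ✓
  …and likewise for the remaining 12 rows.
No disagreement on any input; they are logically equivalent.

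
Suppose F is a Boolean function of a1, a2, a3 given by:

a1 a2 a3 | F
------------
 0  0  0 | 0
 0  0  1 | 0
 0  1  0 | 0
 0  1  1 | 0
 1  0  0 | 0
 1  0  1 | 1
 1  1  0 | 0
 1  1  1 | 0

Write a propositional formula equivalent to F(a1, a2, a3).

Only row (1,0,1) gives 1. That row's minterm a1·¬a2·a3 is F directly.

F(a1, a2, a3) = (a1 and not a2) and a3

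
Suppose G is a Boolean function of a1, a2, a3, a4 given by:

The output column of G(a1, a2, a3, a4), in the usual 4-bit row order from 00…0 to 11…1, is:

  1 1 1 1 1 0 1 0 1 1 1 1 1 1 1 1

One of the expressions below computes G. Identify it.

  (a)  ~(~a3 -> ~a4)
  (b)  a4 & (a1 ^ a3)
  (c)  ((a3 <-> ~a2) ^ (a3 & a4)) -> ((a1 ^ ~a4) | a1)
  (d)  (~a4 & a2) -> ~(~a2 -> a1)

c

(a) fails at (0,0,0,0): the formula yields 0, G is 1.
(b) fails at (0,0,0,0): the formula yields 0, G is 1.
(d) fails at (0,1,0,0): the formula yields 0, G is 1.
(c) is the remaining candidate, and it agrees with G on all 16 inputs.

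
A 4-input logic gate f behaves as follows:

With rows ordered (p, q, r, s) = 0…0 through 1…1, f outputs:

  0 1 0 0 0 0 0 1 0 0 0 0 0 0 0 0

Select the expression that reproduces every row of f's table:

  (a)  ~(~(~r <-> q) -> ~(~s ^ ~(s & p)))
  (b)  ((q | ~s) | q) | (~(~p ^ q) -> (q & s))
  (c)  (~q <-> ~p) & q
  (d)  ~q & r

(b) fails at (0,0,0,0): the formula yields 1, f is 0.
(c) fails at (0,0,0,1): the formula yields 0, f is 1.
(d) fails at (0,0,0,1): the formula yields 0, f is 1.
(a) is the remaining candidate, and it agrees with f on all 16 inputs.

a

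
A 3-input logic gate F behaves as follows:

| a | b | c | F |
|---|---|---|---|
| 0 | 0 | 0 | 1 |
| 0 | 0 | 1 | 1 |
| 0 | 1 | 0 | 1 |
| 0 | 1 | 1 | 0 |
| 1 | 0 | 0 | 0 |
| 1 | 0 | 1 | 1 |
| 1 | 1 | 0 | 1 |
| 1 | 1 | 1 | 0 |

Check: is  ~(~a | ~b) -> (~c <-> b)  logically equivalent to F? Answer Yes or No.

Test each input against both F and the formula:
  a=0, b=0, c=0: formula gives 1, F = 1 ✓
  a=0, b=0, c=1: formula gives 1, F = 1 ✓
  a=0, b=1, c=0: formula gives 1, F = 1 ✓
  a=0, b=1, c=1: formula gives 1, but F = 0 ✗
A single disagreement suffices: at (0,1,1) they differ, so the formula does not compute F.

No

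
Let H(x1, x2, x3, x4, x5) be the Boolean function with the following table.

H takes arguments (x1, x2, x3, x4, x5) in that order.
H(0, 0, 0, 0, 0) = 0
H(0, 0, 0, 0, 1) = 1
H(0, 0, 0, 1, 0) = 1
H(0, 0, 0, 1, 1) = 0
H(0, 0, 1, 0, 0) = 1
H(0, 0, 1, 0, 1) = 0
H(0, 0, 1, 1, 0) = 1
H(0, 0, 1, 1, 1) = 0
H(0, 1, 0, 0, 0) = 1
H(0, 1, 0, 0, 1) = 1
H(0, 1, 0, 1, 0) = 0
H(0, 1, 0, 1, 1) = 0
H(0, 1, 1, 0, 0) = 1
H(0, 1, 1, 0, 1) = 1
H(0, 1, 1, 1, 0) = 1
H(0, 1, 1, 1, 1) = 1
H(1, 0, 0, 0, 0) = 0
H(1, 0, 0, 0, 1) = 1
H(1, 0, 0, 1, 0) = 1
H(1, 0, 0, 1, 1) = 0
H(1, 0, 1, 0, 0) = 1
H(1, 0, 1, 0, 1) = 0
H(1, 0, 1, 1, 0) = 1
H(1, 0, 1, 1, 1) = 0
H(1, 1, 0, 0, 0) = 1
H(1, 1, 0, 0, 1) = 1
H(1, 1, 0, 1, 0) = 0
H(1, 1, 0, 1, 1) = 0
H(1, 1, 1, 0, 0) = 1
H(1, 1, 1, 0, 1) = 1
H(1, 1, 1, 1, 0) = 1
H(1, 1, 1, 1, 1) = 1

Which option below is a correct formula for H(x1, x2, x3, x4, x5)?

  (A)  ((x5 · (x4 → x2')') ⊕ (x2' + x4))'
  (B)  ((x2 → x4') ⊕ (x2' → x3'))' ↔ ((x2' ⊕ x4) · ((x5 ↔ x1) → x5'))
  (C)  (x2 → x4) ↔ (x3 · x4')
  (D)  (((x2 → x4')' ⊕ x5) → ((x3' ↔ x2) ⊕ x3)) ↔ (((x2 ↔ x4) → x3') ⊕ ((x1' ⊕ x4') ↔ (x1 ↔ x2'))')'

(A) disagrees with H on (0,0,0,0,1) (formula → 0, table → 1); rule it out.
(B) disagrees with H on (0,0,0,0,0) (formula → 1, table → 0); rule it out.
(C) disagrees with H on (0,0,0,0,1) (formula → 0, table → 1); rule it out.
That leaves (D). Evaluating it on every row reproduces the table of H exactly.

D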